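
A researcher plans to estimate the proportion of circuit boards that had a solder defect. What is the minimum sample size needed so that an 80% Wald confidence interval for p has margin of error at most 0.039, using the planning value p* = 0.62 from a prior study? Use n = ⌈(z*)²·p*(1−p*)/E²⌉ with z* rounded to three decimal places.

n = 255

The 80% critical value is z* = 1.282.
p*(1−p*) = 0.62·0.38 = 0.2356.
(z*)²·p*(1−p*)/E² = 1.643524·0.2356/0.001521 = 254.579.
⌈254.579⌉ = 255.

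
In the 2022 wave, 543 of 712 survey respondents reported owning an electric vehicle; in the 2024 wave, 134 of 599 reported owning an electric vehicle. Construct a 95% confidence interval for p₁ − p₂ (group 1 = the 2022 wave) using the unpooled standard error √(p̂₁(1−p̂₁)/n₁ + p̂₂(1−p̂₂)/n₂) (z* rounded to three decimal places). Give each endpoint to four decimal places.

p̂₁ = 543/712 = 0.76264, p̂₂ = 134/599 = 0.22371; p̂₁ − p̂₂ = 0.53893.
Unpooled SE = √(p̂₁(1−p̂₁)/n₁ + p̂₂(1−p̂₂)/n₂) = √(0.000254242 + 0.000289919) = 0.023327.
For 95% confidence, z* = 1.960. Margin of error = 0.04572.
So the interval runs from 0.4932 to 0.5847.

(0.4932, 0.5847)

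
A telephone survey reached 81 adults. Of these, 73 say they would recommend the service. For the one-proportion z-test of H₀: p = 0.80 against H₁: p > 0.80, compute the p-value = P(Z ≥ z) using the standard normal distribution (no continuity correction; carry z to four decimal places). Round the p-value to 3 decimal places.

p-value = 0.011

p̂ = 73/81 = 0.90123.
SE₀ = √(0.80·0.20/81) = 0.044444.
z = (p̂ − p₀)/SE = (73/81 − 0.80)/0.044444 ≈ 2.2778.
p-value = P(Z ≥ z) with z = 2.2778 → 0.011.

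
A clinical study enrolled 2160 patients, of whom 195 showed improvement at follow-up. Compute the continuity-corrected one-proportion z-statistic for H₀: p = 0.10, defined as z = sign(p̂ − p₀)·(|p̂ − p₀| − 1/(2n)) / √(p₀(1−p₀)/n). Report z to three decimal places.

The sample proportion is 195/2160 = 0.09028. p̂ − p₀ = -0.009722.
1/(2n) = 0.000231.
Corrected numerator: |-0.009722| − 0.000231 = 0.009491.
Null standard error: √(0.10·0.90/2160) = √0.000041667 = 0.006455.
z = (−)0.009491/0.006455 = -1.470.

z = -1.470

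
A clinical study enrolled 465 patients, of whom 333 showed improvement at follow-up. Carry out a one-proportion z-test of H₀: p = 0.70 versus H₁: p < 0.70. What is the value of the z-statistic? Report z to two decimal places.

z = 0.76

With x = 333 successes in n = 465, p̂ = 0.71613.
Under H₀, SE = √(p₀(1−p₀)/n) = √(0.70·0.30/465) = √0.000451613 = 0.021251.
z = (0.71613 − 0.70)/0.021251 = 0.01613/0.021251 = 0.76.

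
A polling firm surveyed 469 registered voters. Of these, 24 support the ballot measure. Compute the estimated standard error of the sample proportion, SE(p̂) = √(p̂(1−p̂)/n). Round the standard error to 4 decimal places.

With x = 24 successes in n = 469, p̂ = 0.05117.
p̂(1−p̂) = 0.05117·0.94883 = 0.048552.
Dividing by n and taking the root: √0.000103522 = 0.0102.

SE = 0.0102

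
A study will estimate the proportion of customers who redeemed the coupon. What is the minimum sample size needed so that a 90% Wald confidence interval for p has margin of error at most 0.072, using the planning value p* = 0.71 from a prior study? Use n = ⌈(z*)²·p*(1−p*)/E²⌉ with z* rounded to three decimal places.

n = 108

For 90% confidence, z* = 1.645.
p*(1−p*) = 0.71·0.29 = 0.2059.
Required n before rounding: 2.706025 × 0.2059 / 0.072² = 107.479.
⌈107.479⌉ = 108.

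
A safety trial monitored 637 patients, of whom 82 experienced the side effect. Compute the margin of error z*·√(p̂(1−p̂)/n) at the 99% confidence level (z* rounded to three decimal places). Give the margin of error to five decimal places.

With x = 82 successes in n = 637, p̂ = 0.12873.
SE(p̂) = √(0.12873·0.87127/637) = 0.013269.
For 99% confidence, z* = 2.576.
ME = 2.576·0.013269 = 0.03418.

ME = 0.03418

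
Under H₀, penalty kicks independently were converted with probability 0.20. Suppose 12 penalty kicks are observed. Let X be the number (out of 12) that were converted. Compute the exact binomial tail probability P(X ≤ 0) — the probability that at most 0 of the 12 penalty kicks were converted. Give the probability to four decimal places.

X ~ Binomial(n=12, p=0.20).
P(X ≤ 0) = C(12,0)·0.20^0·0.80^12.
= 0.068719 = 0.0687.

P = 0.0687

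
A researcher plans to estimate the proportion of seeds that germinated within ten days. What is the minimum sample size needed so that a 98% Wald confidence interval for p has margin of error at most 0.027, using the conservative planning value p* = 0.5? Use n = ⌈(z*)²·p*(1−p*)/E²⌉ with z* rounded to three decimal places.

n = 1856

z* = 2.326 at the 98% level.
p*(1−p*) = 0.2500.
(z*)²·p*(1−p*)/E² = 5.410276·0.2500/0.000729 = 1855.376.
Rounding up, n = 1856.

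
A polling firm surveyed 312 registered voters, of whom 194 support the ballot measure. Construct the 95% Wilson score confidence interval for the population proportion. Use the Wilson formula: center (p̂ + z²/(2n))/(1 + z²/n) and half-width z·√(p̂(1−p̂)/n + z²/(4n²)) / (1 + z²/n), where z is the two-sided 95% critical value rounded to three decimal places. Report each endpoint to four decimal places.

(0.5668, 0.6738)

p̂ = 194/312 = 0.62179; z = 1.960, so z² = 3.841600.
1 + z²/n = 1.012313.
Center = (0.62179 + 0.006156)/1.012313 = 0.62031.
Radicand: p̂(1−p̂)/n + z²/(4n²) = 0.000753737 + 0.000009866 = 0.000763603.
Half-width = z·√(radicand)/denom = 1.960·0.027633/1.012313 = 0.05350.
CI: 0.62031 ± 0.05350 = (0.5668, 0.6738).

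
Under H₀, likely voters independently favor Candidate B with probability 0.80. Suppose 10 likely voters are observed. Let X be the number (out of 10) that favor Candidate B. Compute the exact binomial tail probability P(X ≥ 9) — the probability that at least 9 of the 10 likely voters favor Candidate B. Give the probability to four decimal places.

X is binomial with n = 10 and p = 0.80.
P(X ≥ 9) = C(10,9)·0.80^9·0.20^1 + C(10,10)·0.80^10·0.20^0.
= 0.268435 + 0.107374 = 0.3758.

P = 0.3758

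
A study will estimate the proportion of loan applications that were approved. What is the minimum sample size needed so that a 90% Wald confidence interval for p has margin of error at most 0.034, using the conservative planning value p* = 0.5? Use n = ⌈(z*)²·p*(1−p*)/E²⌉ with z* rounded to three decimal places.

n = 586

The 90% critical value is z* = 1.645.
p*(1−p*) = 0.2500.
Required n before rounding: 2.706025 × 0.2500 / 0.034² = 585.213.
Rounding up, n = 586.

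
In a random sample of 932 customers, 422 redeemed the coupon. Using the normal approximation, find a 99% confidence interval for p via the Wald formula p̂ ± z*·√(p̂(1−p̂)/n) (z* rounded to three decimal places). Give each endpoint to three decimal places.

(0.411, 0.495)

With x = 422 successes in n = 932, p̂ = 0.45279.
Standard error of p̂: √(0.247771/932) = √0.000265849 = 0.016305.
For 99% confidence, z* = 2.576.
Margin of error: 2.576 × 0.016305 = 0.04200.
Interval: 0.45279 ± 0.04200 → (0.411, 0.495).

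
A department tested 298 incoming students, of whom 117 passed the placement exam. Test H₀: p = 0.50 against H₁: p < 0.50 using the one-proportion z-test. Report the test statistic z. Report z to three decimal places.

Sample proportion p̂ = 117/298 = 0.39262.
Under H₀, SE = √(p₀(1−p₀)/n) = √(0.50·0.50/298) = √0.000838926 = 0.028964.
z = (0.39262 − 0.50)/0.028964 = -0.10738/0.028964 = -3.707.

z = -3.707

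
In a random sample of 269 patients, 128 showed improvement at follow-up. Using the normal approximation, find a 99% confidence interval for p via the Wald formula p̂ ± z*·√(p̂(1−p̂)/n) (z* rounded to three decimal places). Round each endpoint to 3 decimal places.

Sample proportion p̂ = 128/269 = 0.47584.
SE = √(p̂(1−p̂)/n) = √(0.249416/269) = 0.030450.
The 99% critical value is z* = 2.576.
Margin = 2.576·0.030450 = 0.07844.
So the interval runs from 0.397 to 0.554.

(0.397, 0.554)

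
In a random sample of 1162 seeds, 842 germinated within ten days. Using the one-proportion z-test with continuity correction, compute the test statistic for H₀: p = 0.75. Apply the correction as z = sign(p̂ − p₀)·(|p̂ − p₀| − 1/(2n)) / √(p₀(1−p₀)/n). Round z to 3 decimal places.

z = -1.965

With x = 842 successes in n = 1162, p̂ = 0.72461. p̂ − p₀ = -0.025387.
Continuity correction 1/(2n) = 1/2324 = 0.000430.
Corrected numerator: |-0.025387| − 0.000430 = 0.024957.
Null standard error: √(0.75·0.25/1162) = √0.000161360 = 0.012703.
z = (−)0.024957/0.012703 = -1.965.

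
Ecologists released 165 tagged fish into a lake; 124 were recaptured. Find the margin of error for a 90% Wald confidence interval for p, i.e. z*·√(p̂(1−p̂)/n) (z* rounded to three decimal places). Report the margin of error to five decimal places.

ME = 0.05534

p̂ = 124/165 = 0.75152.
Standard error of p̂: √(0.186740/165) = √0.001131758 = 0.033642.
For 90% confidence, z* = 1.645.
ME = 1.645·0.033642 = 0.05534.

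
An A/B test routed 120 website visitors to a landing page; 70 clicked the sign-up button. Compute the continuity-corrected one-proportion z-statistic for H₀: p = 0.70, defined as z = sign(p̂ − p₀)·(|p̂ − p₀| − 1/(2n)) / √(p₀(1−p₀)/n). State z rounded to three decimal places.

With x = 70 successes in n = 120, p̂ = 0.58333. p̂ − p₀ = -0.116667.
Continuity correction 1/(2n) = 1/240 = 0.004167.
Corrected numerator: |-0.116667| − 0.004167 = 0.112500.
Under H₀, SE = √(p₀(1−p₀)/n) = √(0.70·0.30/120) = √0.001750000 = 0.041833.
z = (−)0.112500/0.041833 = -2.689.

z = -2.689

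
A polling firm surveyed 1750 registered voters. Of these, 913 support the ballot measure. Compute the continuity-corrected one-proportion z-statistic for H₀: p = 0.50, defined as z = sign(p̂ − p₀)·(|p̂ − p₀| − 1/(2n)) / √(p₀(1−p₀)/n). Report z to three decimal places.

z = 1.793

The sample proportion is 913/1750 = 0.52171. p̂ − p₀ = 0.021714.
Continuity correction 1/(2n) = 1/3500 = 0.000286.
Corrected numerator: |0.021714| − 0.000286 = 0.021428.
SE₀ = √(0.50·0.50/1750) = 0.011952.
z = +0.021428/0.011952 = 1.793.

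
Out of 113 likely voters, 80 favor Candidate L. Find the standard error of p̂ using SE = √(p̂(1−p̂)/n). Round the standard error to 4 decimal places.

SE = 0.0428

The sample proportion is 80/113 = 0.70796.
p̂(1−p̂) = 0.206753.
Dividing by n and taking the root: √0.001829673 = 0.0428.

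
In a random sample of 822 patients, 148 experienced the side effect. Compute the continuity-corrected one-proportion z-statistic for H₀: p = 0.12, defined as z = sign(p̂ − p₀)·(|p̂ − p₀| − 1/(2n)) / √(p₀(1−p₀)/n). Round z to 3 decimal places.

z = 5.244

The sample proportion is 148/822 = 0.18005. p̂ − p₀ = 0.060049.
1/(2n) = 0.000608.
Corrected numerator: |0.060049| − 0.000608 = 0.059441.
Null standard error: √(0.12·0.88/822) = √0.000128467 = 0.011334.
z = +0.059441/0.011334 = 5.244.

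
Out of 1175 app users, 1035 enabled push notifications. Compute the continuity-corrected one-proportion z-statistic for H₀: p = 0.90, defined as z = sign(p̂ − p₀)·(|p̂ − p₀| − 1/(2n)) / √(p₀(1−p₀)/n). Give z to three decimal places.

z = -2.139

With x = 1035 successes in n = 1175, p̂ = 0.88085. p̂ − p₀ = -0.019149.
1/(2n) = 0.000426.
Corrected numerator: |-0.019149| − 0.000426 = 0.018723.
Under H₀, SE = √(p₀(1−p₀)/n) = √(0.90·0.10/1175) = √0.000076596 = 0.008752.
z = −0.018723/0.008752 = -2.139.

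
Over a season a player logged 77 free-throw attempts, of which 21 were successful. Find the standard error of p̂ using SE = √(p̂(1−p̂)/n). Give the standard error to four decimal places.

The sample proportion is 21/77 = 0.27273.
p̂(1−p̂) = 0.198348.
SE = √(0.198348/77) = 0.0508.

SE = 0.0508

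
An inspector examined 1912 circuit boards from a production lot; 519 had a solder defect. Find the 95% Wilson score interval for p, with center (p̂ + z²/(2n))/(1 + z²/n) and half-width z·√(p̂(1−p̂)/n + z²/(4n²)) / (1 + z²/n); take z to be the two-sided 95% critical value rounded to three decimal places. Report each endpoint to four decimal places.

Here p̂ = 519/1912 = 0.27144 and z = 1.960 (z² = 3.841600).
1 + z²/n = 1.002009.
Adjusted center: (0.27144 + z²/(2n))/1.002009 = 0.27190.
Radicand: p̂(1−p̂)/n + z²/(4n²) = 0.000103432 + 0.000000263 = 0.000103695.
Half-width = 1.960·√0.000103695/1.002009 = 0.01992.
CI: 0.27190 ± 0.01992 = (0.2520, 0.2918).

(0.2520, 0.2918)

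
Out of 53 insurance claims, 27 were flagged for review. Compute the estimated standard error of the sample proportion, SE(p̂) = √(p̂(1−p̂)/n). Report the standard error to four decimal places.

SE = 0.0687

With x = 27 successes in n = 53, p̂ = 0.50943.
p̂(1−p̂) = 0.249911.
SE = √(0.249911/53) = √0.004715302 = 0.0687.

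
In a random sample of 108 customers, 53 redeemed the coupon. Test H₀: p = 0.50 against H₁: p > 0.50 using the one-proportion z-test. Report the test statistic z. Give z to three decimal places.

z = -0.192

The sample proportion is 53/108 = 0.49074.
Null standard error: √(0.50·0.50/108) = √0.002314815 = 0.048113.
z = (0.49074 − 0.50)/0.048113 = -0.00926/0.048113 = -0.192.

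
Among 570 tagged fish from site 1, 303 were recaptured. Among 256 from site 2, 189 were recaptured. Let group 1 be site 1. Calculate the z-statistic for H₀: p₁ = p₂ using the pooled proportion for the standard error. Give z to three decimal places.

z = -5.598

p̂₁ = 303/570 = 0.53158, p̂₂ = 189/256 = 0.73828.
Pooled p̂ = (303+189)/(570+256) = 492/826 = 0.59564.
Pooled SE = √[0.2408527·0.00566064] ≈ 0.036924.
z = -0.20670/0.036924 = -5.598.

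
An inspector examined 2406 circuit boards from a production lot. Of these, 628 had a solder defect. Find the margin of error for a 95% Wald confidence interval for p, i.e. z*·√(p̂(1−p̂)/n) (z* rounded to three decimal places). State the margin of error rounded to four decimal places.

ME = 0.0175

With x = 628 successes in n = 2406, p̂ = 0.26101.
SE = √(p̂(1−p̂)/n) = √(0.192886/2406) = 0.008954.
z* = 1.960 at the 95% level.
ME = 1.960·0.008954 = 0.0175.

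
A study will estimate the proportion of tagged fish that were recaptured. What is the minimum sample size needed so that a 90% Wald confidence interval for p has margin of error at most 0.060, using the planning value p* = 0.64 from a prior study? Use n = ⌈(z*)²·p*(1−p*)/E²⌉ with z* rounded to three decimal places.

z* = 1.645 at the 90% level.
p*(1−p*) = 0.64·0.36 = 0.2304.
Required n before rounding: 2.706025 × 0.2304 / 0.060² = 173.186.
⌈173.186⌉ = 174.

n = 174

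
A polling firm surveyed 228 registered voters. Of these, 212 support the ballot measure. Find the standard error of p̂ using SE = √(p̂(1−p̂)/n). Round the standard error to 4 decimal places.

Sample proportion p̂ = 212/228 = 0.92982.
p̂(1−p̂) = 0.92982·0.07018 = 0.065255.
Dividing by n and taking the root: √0.000286206 = 0.0169.

SE = 0.0169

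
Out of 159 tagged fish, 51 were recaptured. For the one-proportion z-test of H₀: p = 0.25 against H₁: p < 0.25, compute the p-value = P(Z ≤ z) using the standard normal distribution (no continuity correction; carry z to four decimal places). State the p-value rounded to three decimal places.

p-value = 0.980

The sample proportion is 51/159 = 0.32075.
Under H₀, SE = √(p₀(1−p₀)/n) = √(0.25·0.75/159) = √0.001179245 = 0.034340.
z = (p̂ − p₀)/SE = (51/159 − 0.25)/0.034340 ≈ 2.0604.
p-value = P(Z ≤ z) with z = 2.0604 → 0.980.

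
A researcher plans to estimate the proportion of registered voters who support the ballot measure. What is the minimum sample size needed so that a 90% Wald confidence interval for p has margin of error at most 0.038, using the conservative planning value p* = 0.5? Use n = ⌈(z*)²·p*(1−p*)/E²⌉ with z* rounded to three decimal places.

n = 469

For 90% confidence, z* = 1.645.
p*(1−p*) = 0.2500.
Required n before rounding: 2.706025 × 0.2500 / 0.038² = 468.495.
⌈468.495⌉ = 469.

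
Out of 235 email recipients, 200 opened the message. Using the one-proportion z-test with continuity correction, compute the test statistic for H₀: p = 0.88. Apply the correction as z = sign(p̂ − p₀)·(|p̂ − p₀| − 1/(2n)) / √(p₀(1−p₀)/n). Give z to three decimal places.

With x = 200 successes in n = 235, p̂ = 0.85106. p̂ − p₀ = -0.028936.
Continuity correction 1/(2n) = 1/470 = 0.002128.
Corrected numerator: |-0.028936| − 0.002128 = 0.026808.
Null standard error: √(0.88·0.12/235) = √0.000449362 = 0.021198.
z = (−)0.026808/0.021198 = -1.265.

z = -1.265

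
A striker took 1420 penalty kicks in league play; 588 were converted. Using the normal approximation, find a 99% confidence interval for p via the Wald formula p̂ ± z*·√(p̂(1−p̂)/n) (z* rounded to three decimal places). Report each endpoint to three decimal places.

(0.380, 0.448)

Sample proportion p̂ = 588/1420 = 0.41408.
Standard error of p̂: √(0.242619/1420) = √0.000170858 = 0.013071.
z* = 2.576 at the 99% level.
Margin = 2.576·0.013071 = 0.03367.
CI: 0.41408 ± 0.03367 = (0.380, 0.448).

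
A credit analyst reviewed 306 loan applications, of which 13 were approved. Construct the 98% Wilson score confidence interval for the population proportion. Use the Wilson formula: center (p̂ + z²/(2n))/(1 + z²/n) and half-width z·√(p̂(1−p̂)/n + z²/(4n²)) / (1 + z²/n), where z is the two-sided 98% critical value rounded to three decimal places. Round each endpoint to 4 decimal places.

(0.0227, 0.0782)

p̂ = 13/306 = 0.04248; z = 2.326, so z² = 5.410276.
Denominator 1 + z²/n = 1 + 5.410276/306 = 1.017681.
Adjusted center: (0.04248 + z²/(2n))/1.017681 = 0.05043.
Radicand: p̂(1−p̂)/n + z²/(4n²) = 0.000132937 + 0.000014445 = 0.000147382.
Half-width = 2.326·√0.000147382/1.017681 = 0.02775.
CI: 0.05043 ± 0.02775 = (0.0227, 0.0782).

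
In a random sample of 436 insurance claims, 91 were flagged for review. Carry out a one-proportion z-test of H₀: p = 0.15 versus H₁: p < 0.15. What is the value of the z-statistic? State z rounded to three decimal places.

With x = 91 successes in n = 436, p̂ = 0.20872.
SE₀ = √(0.15·0.85/436) = 0.017101.
z = (0.20872 − 0.15)/0.017101 = 0.05872/0.017101 = 3.434.

z = 3.434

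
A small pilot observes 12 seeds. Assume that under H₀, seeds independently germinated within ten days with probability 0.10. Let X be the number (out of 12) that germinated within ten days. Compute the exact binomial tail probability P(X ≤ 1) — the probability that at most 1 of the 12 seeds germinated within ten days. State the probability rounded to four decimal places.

X ~ Binomial(n=12, p=0.10).
P(X ≤ 1) = C(12,0)·0.10^0·0.90^12 + C(12,1)·0.10^1·0.90^11.
= 0.282430 + 0.376573 = 0.6590.

P = 0.6590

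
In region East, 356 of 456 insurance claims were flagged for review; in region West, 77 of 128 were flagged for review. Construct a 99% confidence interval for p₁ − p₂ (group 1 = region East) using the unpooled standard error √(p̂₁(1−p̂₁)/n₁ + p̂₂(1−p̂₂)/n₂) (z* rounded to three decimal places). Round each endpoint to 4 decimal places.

(0.0570, 0.3013)

p̂₁ = 0.78070, p̂₂ = 0.60156, so the observed difference is 0.17914.
Unpooled SE = √(p̂₁(1−p̂₁)/n₁ + p̂₂(1−p̂₂)/n₂) = √(0.000375453 + 0.001872540) = 0.047413.
For 99% confidence, z* = 2.576. Margin = 2.576·0.047413 = 0.12214.
So the interval runs from 0.0570 to 0.3013.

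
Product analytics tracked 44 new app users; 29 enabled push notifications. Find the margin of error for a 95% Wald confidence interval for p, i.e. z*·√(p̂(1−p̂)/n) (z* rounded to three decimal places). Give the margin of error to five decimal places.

With x = 29 successes in n = 44, p̂ = 0.65909.
SE(p̂) = √(0.65909·0.34091/44) = 0.071460.
For 95% confidence, z* = 1.960.
Margin of error = z*·SE = 1.960 × 0.071460 = 0.14006.

ME = 0.14006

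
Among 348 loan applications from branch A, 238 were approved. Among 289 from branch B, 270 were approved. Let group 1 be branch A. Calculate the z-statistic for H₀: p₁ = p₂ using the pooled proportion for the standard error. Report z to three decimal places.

z = -7.828

p̂₁ = 238/348 = 0.68391, p̂₂ = 270/289 = 0.93426.
Pooling: p̂ = 508/637 = 0.79749.
Pooled SE = √[0.1615008·0.00633377] ≈ 0.031983.
z = -0.25035/0.031983 = -7.828.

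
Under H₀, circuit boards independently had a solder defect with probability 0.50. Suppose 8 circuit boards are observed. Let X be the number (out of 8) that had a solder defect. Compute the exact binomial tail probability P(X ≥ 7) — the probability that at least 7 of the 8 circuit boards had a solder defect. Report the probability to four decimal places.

P = 0.0352

X is binomial with n = 8 and p = 0.50.
P(X ≥ 7) = C(8,7)·0.50^7·0.50^1 + C(8,8)·0.50^8·0.50^0.
= 0.031250 + 0.003906 = 0.0352.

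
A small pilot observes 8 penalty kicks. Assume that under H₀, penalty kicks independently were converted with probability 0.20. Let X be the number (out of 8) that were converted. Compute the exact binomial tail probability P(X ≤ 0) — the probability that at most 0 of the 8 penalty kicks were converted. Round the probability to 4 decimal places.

P = 0.1678

X ~ Binomial(n=8, p=0.20).
P(X ≤ 0) = C(8,0)·0.20^0·0.80^8.
= 0.167772 = 0.1678.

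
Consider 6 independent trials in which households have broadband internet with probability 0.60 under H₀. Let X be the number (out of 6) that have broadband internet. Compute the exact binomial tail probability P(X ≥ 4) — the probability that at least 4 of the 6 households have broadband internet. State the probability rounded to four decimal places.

X ~ Binomial(n=6, p=0.60).
P(X ≥ 4) = C(6,4)·0.60^4·0.40^2 + C(6,5)·0.60^5·0.40^1 + C(6,6)·0.60^6·0.40^0.
= 0.311040 + 0.186624 + 0.046656 = 0.5443.

P = 0.5443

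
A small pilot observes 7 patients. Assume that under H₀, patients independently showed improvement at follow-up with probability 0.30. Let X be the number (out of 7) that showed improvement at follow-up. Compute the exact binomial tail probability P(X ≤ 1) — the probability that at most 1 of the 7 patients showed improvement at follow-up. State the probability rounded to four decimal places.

P = 0.3294

X is binomial with n = 7 and p = 0.30.
P(X ≤ 1) = C(7,0)·0.30^0·0.70^7 + C(7,1)·0.30^1·0.70^6.
= 0.082354 + 0.247063 = 0.3294.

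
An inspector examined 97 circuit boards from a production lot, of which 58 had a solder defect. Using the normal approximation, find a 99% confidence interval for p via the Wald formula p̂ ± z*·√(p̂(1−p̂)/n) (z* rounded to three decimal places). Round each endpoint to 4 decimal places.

With x = 58 successes in n = 97, p̂ = 0.59794.
SE = √(p̂(1−p̂)/n) = √(0.240408/97) = 0.049784.
The 99% critical value is z* = 2.576.
Margin = 2.576·0.049784 = 0.12824.
CI: 0.59794 ± 0.12824 = (0.4697, 0.7262).

(0.4697, 0.7262)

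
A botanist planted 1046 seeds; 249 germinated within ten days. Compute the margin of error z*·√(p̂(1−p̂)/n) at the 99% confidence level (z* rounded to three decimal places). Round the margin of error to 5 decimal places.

ME = 0.03392

With x = 249 successes in n = 1046, p̂ = 0.23805.
SE(p̂) = √(0.23805·0.76195/1046) = 0.013168.
For 99% confidence, z* = 2.576.
Margin of error = z*·SE = 2.576 × 0.013168 = 0.03392.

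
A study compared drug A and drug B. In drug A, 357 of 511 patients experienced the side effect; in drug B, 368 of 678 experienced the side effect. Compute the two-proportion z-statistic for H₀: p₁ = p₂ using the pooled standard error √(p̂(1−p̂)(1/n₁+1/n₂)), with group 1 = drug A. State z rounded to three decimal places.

Sample proportions: p̂₁ = 357/511 = 0.69863 and p̂₂ = 368/678 = 0.54277.
Pooled p̂ = (357+368)/(511+678) = 725/1189 = 0.60976.
SE = √[p̂(1−p̂)(1/n₁+1/n₂)] = √[0.60976·0.39024·(1/511+1/678)] ≈ 0.028577.
z = (p̂₁ − p̂₂)/SE = (0.69863 − 0.54277)/0.028577 = 0.15586/0.028577 = 5.454.

z = 5.454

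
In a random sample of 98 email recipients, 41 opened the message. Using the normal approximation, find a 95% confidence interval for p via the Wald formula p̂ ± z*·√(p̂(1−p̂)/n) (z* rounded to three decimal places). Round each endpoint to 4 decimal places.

With x = 41 successes in n = 98, p̂ = 0.41837.
SE(p̂) = √(0.41837·0.58163/98) = 0.049830.
For 95% confidence, z* = 1.960.
Margin of error: 1.960 × 0.049830 = 0.09767.
CI: 0.41837 ± 0.09767 = (0.3207, 0.5160).

(0.3207, 0.5160)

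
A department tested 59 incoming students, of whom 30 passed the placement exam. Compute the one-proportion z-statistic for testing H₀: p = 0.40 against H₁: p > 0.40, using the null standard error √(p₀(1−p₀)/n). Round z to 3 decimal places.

z = 1.701

p̂ = 30/59 = 0.50847.
Under H₀, SE = √(p₀(1−p₀)/n) = √(0.40·0.60/59) = √0.004067797 = 0.063779.
z = (0.50847 − 0.40)/0.063779 = 0.10847/0.063779 = 1.701.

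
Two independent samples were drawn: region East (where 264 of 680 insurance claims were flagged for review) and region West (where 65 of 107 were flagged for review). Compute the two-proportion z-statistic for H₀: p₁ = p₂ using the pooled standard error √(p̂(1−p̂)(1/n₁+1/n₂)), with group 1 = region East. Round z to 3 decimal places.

Sample proportions: p̂₁ = 264/680 = 0.38824 and p̂₂ = 65/107 = 0.60748.
Pooled p̂ = (264+65)/(680+107) = 329/787 = 0.41804.
Pooled SE = √[0.2432831·0.01081638] ≈ 0.051298.
z = -0.21924/0.051298 = -4.274.

z = -4.274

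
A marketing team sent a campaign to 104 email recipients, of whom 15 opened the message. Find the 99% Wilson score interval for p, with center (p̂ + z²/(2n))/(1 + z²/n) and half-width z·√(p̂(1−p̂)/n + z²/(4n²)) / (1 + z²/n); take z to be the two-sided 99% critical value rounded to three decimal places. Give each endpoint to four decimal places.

p̂ = 15/104 = 0.14423; z = 2.576, so z² = 6.635776.
1 + z²/n = 1.063806.
Center = (0.14423 + 0.031903)/1.063806 = 0.16557.
Radicand: p̂(1−p̂)/n + z²/(4n²) = 0.001186810 + 0.000153379 = 0.001340189.
Half-width = z·√(radicand)/denom = 2.576·0.036609/1.063806 = 0.08865.
So the interval runs from 0.0769 to 0.2542.

(0.0769, 0.2542)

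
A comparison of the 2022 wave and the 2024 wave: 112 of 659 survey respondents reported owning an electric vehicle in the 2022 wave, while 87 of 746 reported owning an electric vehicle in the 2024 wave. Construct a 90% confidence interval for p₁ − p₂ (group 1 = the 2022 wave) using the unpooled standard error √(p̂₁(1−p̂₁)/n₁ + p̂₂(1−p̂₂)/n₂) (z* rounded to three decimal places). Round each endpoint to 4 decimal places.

p̂₁ = 0.16995, p̂₂ = 0.11662, so the observed difference is 0.05333.
SE = √(0.000214067 + 0.000138098) = √0.000352165 = 0.018766.
z* = 1.645 at the 90% level. Margin of error = 0.03087.
CI: 0.05333 ± 0.03087 = (0.0225, 0.0842).

(0.0225, 0.0842)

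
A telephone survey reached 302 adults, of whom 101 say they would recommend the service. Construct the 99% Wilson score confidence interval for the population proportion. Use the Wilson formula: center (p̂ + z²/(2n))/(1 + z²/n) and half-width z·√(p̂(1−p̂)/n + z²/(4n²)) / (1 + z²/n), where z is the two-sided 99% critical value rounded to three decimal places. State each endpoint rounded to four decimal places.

(0.2687, 0.4073)

Here p̂ = 101/302 = 0.33444 and z = 2.576 (z² = 6.635776).
1 + z²/n = 1.021973.
Adjusted center: (0.33444 + z²/(2n))/1.021973 = 0.33800.
Radicand: p̂(1−p̂)/n + z²/(4n²) = 0.000737049 + 0.000018189 = 0.000755238.
Half-width = 2.576·√0.000755238/1.021973 = 0.06927.
Interval: 0.33800 ± 0.06927 → (0.2687, 0.4073).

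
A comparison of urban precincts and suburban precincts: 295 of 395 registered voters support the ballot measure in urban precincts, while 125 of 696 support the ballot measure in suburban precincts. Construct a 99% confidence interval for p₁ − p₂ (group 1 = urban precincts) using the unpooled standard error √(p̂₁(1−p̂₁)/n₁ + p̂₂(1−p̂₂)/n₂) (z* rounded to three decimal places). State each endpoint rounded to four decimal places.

(0.4996, 0.6349)

p̂₁ = 295/395 = 0.74684, p̂₂ = 125/696 = 0.17960; p̂₁ − p̂₂ = 0.56724.
Unpooled SE = √(p̂₁(1−p̂₁)/n₁ + p̂₂(1−p̂₂)/n₂) = √(0.000478664 + 0.000211699) = 0.026275.
z* = 2.576 at the 99% level. Margin = 2.576·0.026275 = 0.06768.
So the interval runs from 0.4996 to 0.6349.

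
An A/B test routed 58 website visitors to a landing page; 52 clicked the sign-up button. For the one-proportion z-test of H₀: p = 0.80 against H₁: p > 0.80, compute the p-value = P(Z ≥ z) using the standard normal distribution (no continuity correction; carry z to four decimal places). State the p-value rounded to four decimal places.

p-value = 0.0330

With x = 52 successes in n = 58, p̂ = 0.89655.
Under H₀, SE = √(p₀(1−p₀)/n) = √(0.80·0.20/58) = √0.002758621 = 0.052523.
Test statistic (full precision, shown to 4 dp): z = (52/58 − 0.80)/SE₀ ≈ 1.8383.
From the standard normal, P(Z ≥ z) = 0.0330.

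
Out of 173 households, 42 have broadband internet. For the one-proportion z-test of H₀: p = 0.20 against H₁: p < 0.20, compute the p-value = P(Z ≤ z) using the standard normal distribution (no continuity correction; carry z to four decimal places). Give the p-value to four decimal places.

p-value = 0.9202

With x = 42 successes in n = 173, p̂ = 0.24277.
Under H₀, SE = √(p₀(1−p₀)/n) = √(0.20·0.80/173) = √0.000924855 = 0.030411.
z = (p̂ − p₀)/SE = (42/173 − 0.20)/0.030411 ≈ 1.4065.
From the standard normal, P(Z ≤ z) = 0.9202.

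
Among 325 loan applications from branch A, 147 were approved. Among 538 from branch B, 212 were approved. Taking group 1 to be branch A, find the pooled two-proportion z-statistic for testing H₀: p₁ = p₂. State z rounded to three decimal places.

Sample proportions: p̂₁ = 147/325 = 0.45231 and p̂₂ = 212/538 = 0.39405.
Pooled p̂ = (147+212)/(325+538) = 359/863 = 0.41599.
SE = √[p̂(1−p̂)(1/n₁+1/n₂)] = √[0.41599·0.58401·(1/325+1/538)] ≈ 0.034628.
z = (p̂₁ − p̂₂)/SE = (0.45231 − 0.39405)/0.034628 = 0.05826/0.034628 = 1.682.

z = 1.682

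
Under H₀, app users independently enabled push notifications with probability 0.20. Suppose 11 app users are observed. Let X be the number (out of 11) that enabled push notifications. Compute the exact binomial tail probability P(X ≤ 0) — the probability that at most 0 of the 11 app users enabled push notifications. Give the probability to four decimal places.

P = 0.0859

X ~ Binomial(n=11, p=0.20).
P(X ≤ 0) = C(11,0)·0.20^0·0.80^11.
= 0.085899 = 0.0859.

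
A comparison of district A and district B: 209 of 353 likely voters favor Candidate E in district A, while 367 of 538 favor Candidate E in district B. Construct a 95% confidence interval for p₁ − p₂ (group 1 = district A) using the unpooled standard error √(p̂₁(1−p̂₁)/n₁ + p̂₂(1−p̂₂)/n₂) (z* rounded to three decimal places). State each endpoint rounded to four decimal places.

(-0.1547, -0.0255)

p̂₁ = 0.59207, p̂₂ = 0.68216, so the observed difference is -0.09009.
Unpooled SE = √(p̂₁(1−p̂₁)/n₁ + p̂₂(1−p̂₂)/n₂) = √(0.000684203 + 0.000403010) = 0.032973.
z* = 1.960 at the 95% level. Margin = 1.960·0.032973 = 0.06463.
CI: -0.09009 ± 0.06463 = (-0.1547, -0.0255).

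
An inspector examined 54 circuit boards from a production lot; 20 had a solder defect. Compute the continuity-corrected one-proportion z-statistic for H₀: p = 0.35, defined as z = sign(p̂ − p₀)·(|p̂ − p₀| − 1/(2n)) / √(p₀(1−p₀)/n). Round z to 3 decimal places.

z = 0.171

Sample proportion p̂ = 20/54 = 0.37037. p̂ − p₀ = 0.020370.
1/(2n) = 0.009259.
Corrected numerator: |0.020370| − 0.009259 = 0.011111.
Under H₀, SE = √(p₀(1−p₀)/n) = √(0.35·0.65/54) = √0.004212963 = 0.064907.
z = +0.011111/0.064907 = 0.171.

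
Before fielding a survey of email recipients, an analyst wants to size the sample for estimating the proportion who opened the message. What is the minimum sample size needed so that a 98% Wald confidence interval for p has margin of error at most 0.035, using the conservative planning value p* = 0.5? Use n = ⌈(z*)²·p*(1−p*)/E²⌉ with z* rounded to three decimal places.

n = 1105

For 98% confidence, z* = 2.326.
p*(1−p*) = 0.50·0.50 = 0.2500.
(z*)²·p*(1−p*)/E² = 5.410276·0.2500/0.001225 = 1104.138.
Rounding up, n = 1105.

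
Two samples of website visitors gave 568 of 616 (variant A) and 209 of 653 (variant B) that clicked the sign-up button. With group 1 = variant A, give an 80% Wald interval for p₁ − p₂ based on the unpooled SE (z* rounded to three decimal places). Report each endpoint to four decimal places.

(0.5748, 0.6292)

p̂₁ = 0.92208, p̂₂ = 0.32006, so the observed difference is 0.60202.
SE = √(0.000116640 + 0.000333265) = √0.000449905 = 0.021211.
z* = 1.282 at the 80% level. Margin of error = 0.02719.
So the interval runs from 0.5748 to 0.6292.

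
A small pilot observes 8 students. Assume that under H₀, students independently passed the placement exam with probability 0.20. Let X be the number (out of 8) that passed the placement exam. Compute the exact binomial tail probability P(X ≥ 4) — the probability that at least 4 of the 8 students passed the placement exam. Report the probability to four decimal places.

P = 0.0563

X ~ Binomial(n=8, p=0.20).
P(X ≥ 4) = Σ_{j=4}^{8} C(8,j)·0.20^j·0.80^{8−j}.
= 0.045875 + 0.009175 + 0.001147 + 0.000082 + 0.000003 = 0.0563.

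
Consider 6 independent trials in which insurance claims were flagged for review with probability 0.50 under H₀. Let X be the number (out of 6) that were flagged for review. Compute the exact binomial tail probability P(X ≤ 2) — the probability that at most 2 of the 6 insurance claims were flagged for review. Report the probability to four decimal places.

X ~ Binomial(n=6, p=0.50).
P(X ≤ 2) = C(6,0)·0.50^0·0.50^6 + C(6,1)·0.50^1·0.50^5 + C(6,2)·0.50^2·0.50^4.
= 0.015625 + 0.093750 + 0.234375 = 0.3438.

P = 0.3438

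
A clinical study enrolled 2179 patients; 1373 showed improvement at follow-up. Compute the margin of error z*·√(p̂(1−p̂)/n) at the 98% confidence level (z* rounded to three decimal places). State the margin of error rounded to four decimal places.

ME = 0.0241

Sample proportion p̂ = 1373/2179 = 0.63011.
SE(p̂) = √(0.63011·0.36989/2179) = 0.010342.
For 98% confidence, z* = 2.326.
ME = 2.326·0.010342 = 0.0241.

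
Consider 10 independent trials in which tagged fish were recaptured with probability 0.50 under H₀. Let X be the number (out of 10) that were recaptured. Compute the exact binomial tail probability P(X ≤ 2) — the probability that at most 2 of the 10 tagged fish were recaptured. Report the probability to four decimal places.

X is binomial with n = 10 and p = 0.50.
P(X ≤ 2) = C(10,0)·0.50^0·0.50^10 + C(10,1)·0.50^1·0.50^9 + C(10,2)·0.50^2·0.50^8.
= 0.000977 + 0.009766 + 0.043945 = 0.0547.

P = 0.0547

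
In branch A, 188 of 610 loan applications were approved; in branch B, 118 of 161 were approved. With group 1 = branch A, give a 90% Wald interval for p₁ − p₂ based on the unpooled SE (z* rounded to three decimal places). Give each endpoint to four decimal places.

p̂₁ = 0.30820, p̂₂ = 0.73292, so the observed difference is -0.42472.
SE = √(0.000349527 + 0.001215830) = √0.001565357 = 0.039565.
For 90% confidence, z* = 1.645. Margin = 1.645·0.039565 = 0.06508.
CI: -0.42472 ± 0.06508 = (-0.4898, -0.3596).

(-0.4898, -0.3596)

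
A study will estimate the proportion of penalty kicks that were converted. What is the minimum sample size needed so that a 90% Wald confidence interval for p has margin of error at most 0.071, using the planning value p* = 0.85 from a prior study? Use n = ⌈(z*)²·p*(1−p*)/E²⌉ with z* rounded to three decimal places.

The 90% critical value is z* = 1.645.
p*(1−p*) = 0.1275.
(z*)²·p*(1−p*)/E² = 2.706025·0.1275/0.005041 = 68.442.
Rounding up, n = 69.

n = 69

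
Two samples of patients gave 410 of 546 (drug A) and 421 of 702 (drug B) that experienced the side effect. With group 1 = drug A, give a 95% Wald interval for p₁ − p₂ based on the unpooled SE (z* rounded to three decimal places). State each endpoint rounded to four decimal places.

(0.0999, 0.2025)

p̂₁ = 410/546 = 0.75092, p̂₂ = 421/702 = 0.59972; p̂₁ − p̂₂ = 0.15120.
Unpooled SE = √(p̂₁(1−p̂₁)/n₁ + p̂₂(1−p̂₂)/n₂) = √(0.000342566 + 0.000341961) = 0.026163.
For 95% confidence, z* = 1.960. Margin of error = 0.05128.
CI: 0.15120 ± 0.05128 = (0.0999, 0.2025).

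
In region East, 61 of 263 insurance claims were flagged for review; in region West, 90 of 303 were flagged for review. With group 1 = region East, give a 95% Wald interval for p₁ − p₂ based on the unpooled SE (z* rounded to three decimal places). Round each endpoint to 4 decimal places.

p̂₁ = 0.23194, p̂₂ = 0.29703, so the observed difference is -0.06509.
SE = √(0.000677351 + 0.000689119) = √0.001366470 = 0.036966.
z* = 1.960 at the 95% level. Margin of error = 0.07245.
Interval: -0.06509 ± 0.07245 → (-0.1375, 0.0074).

(-0.1375, 0.0074)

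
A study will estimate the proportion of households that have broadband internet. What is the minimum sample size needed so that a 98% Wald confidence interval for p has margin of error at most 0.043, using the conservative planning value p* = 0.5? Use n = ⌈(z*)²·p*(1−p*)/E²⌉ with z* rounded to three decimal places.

For 98% confidence, z* = 2.326.
p*(1−p*) = 0.50·0.50 = 0.2500.
(z*)²·p*(1−p*)/E² = 5.410276·0.2500/0.001849 = 731.514.
Rounding up, n = 732.

n = 732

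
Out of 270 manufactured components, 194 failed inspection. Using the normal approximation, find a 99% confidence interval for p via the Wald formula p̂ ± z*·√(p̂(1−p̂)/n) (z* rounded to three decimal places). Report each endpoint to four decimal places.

(0.6480, 0.7890)

Sample proportion p̂ = 194/270 = 0.71852.
Standard error of p̂: √(0.202250/270) = √0.000749073 = 0.027369.
For 99% confidence, z* = 2.576.
Margin of error: 2.576 × 0.027369 = 0.07050.
So the interval runs from 0.6480 to 0.7890.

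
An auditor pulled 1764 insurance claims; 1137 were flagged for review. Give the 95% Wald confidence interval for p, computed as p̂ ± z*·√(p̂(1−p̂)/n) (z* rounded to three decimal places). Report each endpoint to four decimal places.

(0.6222, 0.6669)

With x = 1137 successes in n = 1764, p̂ = 0.64456.
Standard error of p̂: √(0.229103/1764) = √0.000129877 = 0.011396.
The 95% critical value is z* = 1.960.
Margin = 1.960·0.011396 = 0.02234.
CI: 0.64456 ± 0.02234 = (0.6222, 0.6669).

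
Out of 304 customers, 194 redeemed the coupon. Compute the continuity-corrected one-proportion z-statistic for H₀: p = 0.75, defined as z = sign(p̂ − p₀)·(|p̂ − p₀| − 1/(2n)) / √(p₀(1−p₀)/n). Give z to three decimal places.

The sample proportion is 194/304 = 0.63816. p̂ − p₀ = -0.111842.
Continuity correction 1/(2n) = 1/608 = 0.001645.
Corrected numerator: |-0.111842| − 0.001645 = 0.110197.
Null standard error: √(0.75·0.25/304) = √0.000616776 = 0.024835.
z = −0.110197/0.024835 = -4.437.

z = -4.437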